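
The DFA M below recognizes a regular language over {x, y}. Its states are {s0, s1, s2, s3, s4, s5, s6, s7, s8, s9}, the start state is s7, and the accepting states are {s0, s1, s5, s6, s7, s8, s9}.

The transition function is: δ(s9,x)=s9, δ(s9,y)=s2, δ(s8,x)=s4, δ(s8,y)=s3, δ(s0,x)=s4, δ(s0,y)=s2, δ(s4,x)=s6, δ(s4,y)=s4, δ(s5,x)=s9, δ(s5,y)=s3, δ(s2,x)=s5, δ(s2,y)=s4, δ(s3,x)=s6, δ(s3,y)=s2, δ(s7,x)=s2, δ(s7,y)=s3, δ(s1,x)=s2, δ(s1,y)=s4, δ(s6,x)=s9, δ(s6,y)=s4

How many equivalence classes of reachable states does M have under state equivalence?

3

First remove the unreachable states {s0,s1,s8}; 7 states remain.
Start with accepting vs non-accepting: {s5,s6,s7,s9} | {s2,s3,s4}.
On input x, block {s5,s6,s7,s9} splits into {s5,s6,s9} and {s7}.
Stable partition: {s5,s6,s9} | {s2,s3,s4} | {s7} — 3 equivalence classes.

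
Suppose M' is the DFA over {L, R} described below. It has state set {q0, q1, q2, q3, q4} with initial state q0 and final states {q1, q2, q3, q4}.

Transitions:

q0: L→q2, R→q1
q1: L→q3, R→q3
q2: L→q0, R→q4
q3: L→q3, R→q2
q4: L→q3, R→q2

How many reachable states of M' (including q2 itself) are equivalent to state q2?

Every state is reachable, so we keep all 5.
Initial partition by acceptance: {q1,q2,q3,q4} | {q0}.
Split {q1,q2,q3,q4} by δ(·,L) → {q1,q3,q4} and {q2}.
On input R, block {q1,q3,q4} splits into {q3,q4} and {q1}.
The partition is now stable with 4 blocks: {q3,q4} | {q0} | {q2} | {q1}.
The equivalence class containing q2 is {q2}, of size 1.

1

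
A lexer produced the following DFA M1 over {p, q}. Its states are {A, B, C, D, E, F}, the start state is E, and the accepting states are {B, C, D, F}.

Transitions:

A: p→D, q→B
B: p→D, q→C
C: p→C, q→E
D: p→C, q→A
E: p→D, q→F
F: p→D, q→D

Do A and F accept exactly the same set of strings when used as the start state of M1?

All states are reachable from the start state.
Start with accepting vs non-accepting: {B,C,D,F} | {A,E}.
Refine {B,C,D,F} on symbol q: members go to different blocks, giving {B,F} and {C,D}.
Stable partition: {B,F} | {A,E} | {C,D} — 3 equivalence classes.
A and F end up in different blocks, so they are distinguishable. For instance, the string 'ε' is accepted from only F.

No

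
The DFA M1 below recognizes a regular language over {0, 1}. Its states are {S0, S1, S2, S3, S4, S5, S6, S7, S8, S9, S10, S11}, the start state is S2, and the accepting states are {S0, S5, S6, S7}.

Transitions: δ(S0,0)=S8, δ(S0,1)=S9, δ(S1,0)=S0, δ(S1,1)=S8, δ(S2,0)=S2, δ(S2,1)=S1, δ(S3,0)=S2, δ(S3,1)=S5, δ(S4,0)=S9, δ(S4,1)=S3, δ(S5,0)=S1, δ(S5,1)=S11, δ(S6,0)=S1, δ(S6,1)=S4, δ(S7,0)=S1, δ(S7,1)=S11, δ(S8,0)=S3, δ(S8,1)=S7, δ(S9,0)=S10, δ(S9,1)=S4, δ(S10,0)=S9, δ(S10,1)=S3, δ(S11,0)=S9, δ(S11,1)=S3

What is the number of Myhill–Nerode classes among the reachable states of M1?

Reachable states from the start: {S0,S1,S2,S3,S4,S5,S7,S8,S9,S10,S11}. Unreachable: {S6} — drop them.
Initial partition by acceptance: {S0,S5,S7} | {S1,S2,S3,S4,S8,S9,S10,S11}.
On input 0, block {S1,S2,S3,S4,S8,S9,S10,S11} splits into {S2,S3,S4,S8,S9,S10,S11} and {S1}.
On input 0, block {S0,S5,S7} splits into {S5,S7} and {S0}.
Split {S2,S3,S4,S8,S9,S10,S11} by δ(·,1) → {S4,S9,S10,S11} and {S3,S8} and {S2}.
Split {S4,S9,S10,S11} by δ(·,1) → {S4,S10,S11} and {S9}.
Refine {S3,S8} on symbol 0: members go to different blocks, giving {S3} and {S8}.
The partition is now stable with 8 blocks: {S5,S7} | {S4,S10,S11} | {S1} | {S0} | {S3} | {S2} | {S9} | {S8}.

8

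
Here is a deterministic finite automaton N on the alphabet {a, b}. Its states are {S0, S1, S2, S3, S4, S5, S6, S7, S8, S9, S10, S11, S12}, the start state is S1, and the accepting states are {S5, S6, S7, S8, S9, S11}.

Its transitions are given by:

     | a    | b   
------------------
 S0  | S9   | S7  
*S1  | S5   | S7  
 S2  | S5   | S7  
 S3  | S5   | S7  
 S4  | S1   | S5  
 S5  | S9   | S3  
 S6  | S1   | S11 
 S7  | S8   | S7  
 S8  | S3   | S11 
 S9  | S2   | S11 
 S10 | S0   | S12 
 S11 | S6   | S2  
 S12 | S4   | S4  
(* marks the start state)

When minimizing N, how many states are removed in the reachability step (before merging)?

No path from S1 leads to S0, S4, S10, S12; the other 9 states are all reachable.

4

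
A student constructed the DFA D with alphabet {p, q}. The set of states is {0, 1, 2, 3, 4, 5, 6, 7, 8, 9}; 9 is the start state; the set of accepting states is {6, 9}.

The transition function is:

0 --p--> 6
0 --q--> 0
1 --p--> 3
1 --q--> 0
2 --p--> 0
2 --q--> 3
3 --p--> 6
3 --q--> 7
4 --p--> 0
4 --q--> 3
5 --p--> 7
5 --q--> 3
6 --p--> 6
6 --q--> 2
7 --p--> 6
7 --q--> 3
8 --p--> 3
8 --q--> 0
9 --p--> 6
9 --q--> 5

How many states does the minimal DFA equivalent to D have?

3

First remove the unreachable states {1,4,8}; 7 states remain.
P0 = {6,9} | {0,2,3,5,7}.
Refine {0,2,3,5,7} on symbol p: members go to different blocks, giving {0,3,7} and {2,5}.
No further refinement is possible. Final partition (3 blocks): {6,9} | {0,3,7} | {2,5}.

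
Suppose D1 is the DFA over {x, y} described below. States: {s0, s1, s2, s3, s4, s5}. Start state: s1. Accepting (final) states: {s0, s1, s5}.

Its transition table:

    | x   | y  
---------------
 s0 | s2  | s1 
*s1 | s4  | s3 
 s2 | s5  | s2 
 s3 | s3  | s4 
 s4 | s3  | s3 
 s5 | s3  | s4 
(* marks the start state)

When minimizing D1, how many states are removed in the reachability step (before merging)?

3

No path from s1 leads to s0, s2, s5; the other 3 states are all reachable.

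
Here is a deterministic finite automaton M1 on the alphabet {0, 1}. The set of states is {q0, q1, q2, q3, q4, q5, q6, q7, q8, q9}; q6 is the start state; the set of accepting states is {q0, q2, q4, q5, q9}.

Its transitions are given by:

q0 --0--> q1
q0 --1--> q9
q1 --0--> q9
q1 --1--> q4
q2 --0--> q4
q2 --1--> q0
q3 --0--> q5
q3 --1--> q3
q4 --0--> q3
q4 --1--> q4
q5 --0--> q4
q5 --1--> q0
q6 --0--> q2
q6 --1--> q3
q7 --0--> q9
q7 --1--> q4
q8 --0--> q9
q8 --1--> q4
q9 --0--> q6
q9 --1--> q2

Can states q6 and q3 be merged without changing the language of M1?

States {q7,q8} cannot be reached from the start state, so discard them.
P0 = {q0,q2,q4,q5,q9} | {q1,q3,q6}.
On input 0, block {q0,q2,q4,q5,q9} splits into {q0,q4,q9} and {q2,q5}.
On input 1, block {q0,q4,q9} splits into {q0,q4} and {q9}.
Refine {q0,q4} on symbol 1: members go to different blocks, giving {q0} and {q4}.
On input 0, block {q1,q3,q6} splits into {q3,q6} and {q1}.
Stable partition: {q0} | {q3,q6} | {q2,q5} | {q9} | {q4} | {q1} — 6 equivalence classes.
q6 and q3 lie in the same block of the stable partition, so they are equivalent — no string distinguishes them.

Yes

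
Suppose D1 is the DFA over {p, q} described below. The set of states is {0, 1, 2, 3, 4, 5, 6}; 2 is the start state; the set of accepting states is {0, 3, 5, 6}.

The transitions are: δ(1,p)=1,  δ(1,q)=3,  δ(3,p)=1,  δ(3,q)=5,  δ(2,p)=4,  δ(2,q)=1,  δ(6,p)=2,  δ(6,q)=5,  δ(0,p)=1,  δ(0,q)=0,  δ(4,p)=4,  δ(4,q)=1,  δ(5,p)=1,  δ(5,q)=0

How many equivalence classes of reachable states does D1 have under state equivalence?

3

States {6} cannot be reached from the start state, so discard them.
Start with accepting vs non-accepting: {0,3,5} | {1,2,4}.
On input q, block {1,2,4} splits into {2,4} and {1}.
Stable partition: {0,3,5} | {2,4} | {1} — 3 equivalence classes.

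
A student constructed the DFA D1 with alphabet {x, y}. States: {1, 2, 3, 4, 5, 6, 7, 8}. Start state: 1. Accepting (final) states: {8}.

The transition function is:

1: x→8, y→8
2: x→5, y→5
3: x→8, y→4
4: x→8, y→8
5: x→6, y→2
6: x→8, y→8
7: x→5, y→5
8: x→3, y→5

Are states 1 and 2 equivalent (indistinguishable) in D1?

No

First remove the unreachable states {7}; 7 states remain.
Start with accepting vs non-accepting: {8} | {1,2,3,4,5,6}.
Refine {1,2,3,4,5,6} on symbol x: members go to different blocks, giving {1,3,4,6} and {2,5}.
Split {1,3,4,6} by δ(·,y) → {1,4,6} and {3}.
On input x, block {2,5} splits into {2} and {5}.
The partition is now stable with 5 blocks: {8} | {1,4,6} | {2} | {3} | {5}.
1 and 2 end up in different blocks, so they are distinguishable. For instance, the string 'x' is accepted from only 1.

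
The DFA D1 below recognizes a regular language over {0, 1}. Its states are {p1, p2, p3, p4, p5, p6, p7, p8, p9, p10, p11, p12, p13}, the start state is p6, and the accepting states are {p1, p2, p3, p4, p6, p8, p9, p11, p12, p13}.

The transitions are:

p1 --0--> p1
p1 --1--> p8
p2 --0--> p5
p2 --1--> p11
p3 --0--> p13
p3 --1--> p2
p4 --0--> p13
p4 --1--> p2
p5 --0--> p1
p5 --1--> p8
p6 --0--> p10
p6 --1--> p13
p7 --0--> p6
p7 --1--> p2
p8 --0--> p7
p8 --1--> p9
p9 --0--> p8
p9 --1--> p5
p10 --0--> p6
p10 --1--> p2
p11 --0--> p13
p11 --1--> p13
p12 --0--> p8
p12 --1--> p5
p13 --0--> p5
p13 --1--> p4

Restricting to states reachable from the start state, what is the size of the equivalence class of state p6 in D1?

1

States {p3,p12} cannot be reached from the start state, so discard them.
Initial partition by acceptance: {p1,p2,p4,p6,p8,p9,p11,p13} | {p5,p7,p10}.
On input 0, block {p1,p2,p4,p6,p8,p9,p11,p13} splits into {p1,p4,p9,p11} and {p2,p6,p8,p13}.
Split {p1,p4,p9,p11} by δ(·,0) → {p4,p9,p11} and {p1}.
Split {p4,p9,p11} by δ(·,1) → {p4,p11} and {p9}.
Split {p5,p7,p10} by δ(·,0) → {p7,p10} and {p5}.
Split {p2,p6,p8,p13} by δ(·,0) → {p2,p13} and {p6,p8}.
Split {p6,p8} by δ(·,1) → {p6} and {p8}.
No further refinement is possible. Final partition (8 blocks): {p4,p11} | {p7,p10} | {p2,p13} | {p1} | {p9} | {p5} | {p6} | {p8}.
The equivalence class containing p6 is {p6}, of size 1.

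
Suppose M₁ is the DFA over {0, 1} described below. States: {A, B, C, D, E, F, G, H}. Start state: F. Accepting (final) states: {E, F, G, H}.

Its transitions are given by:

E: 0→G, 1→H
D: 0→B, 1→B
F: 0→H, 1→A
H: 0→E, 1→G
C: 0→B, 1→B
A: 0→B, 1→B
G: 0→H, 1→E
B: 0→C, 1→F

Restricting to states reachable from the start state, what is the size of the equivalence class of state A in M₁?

2

First remove the unreachable states {D}; 7 states remain.
Start with accepting vs non-accepting: {E,F,G,H} | {A,B,C}.
On input 1, block {E,F,G,H} splits into {E,G,H} and {F}.
Split {A,B,C} by δ(·,1) → {A,C} and {B}.
Stable partition: {E,G,H} | {A,C} | {F} | {B} — 4 equivalence classes.
The equivalence class containing A is {A,C}, of size 2.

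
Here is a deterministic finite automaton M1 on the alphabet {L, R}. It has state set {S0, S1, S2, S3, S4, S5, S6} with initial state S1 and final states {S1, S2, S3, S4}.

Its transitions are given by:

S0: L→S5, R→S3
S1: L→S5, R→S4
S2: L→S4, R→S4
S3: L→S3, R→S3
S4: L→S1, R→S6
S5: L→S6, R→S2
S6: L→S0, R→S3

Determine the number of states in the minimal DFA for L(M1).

All states are reachable from the start state.
Initial partition by acceptance: {S1,S2,S3,S4} | {S0,S5,S6}.
Refine {S1,S2,S3,S4} on symbol L: members go to different blocks, giving {S2,S3,S4} and {S1}.
Split {S2,S3,S4} by δ(·,L) → {S2,S3} and {S4}.
On input L, block {S2,S3} splits into {S2} and {S3}.
Refine {S0,S5,S6} on symbol R: members go to different blocks, giving {S0,S6} and {S5}.
On input L, block {S0,S6} splits into {S0} and {S6}.
Stable partition: {S2} | {S0} | {S1} | {S4} | {S3} | {S5} | {S6} — 7 equivalence classes.

7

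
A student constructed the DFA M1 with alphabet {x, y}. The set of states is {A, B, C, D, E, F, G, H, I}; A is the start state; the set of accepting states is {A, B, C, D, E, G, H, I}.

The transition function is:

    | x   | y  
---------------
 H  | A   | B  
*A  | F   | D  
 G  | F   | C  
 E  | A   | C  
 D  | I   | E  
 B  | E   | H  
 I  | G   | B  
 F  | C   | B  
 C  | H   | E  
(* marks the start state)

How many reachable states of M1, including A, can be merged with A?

2

Start with accepting vs non-accepting: {A,B,C,D,E,G,H,I} | {F}.
Split {A,B,C,D,E,G,H,I} by δ(·,x) → {B,C,D,E,H,I} and {A,G}.
On input x, block {B,C,D,E,H,I} splits into {B,C,D} and {E,H,I}.
No further refinement is possible. Final partition (4 blocks): {B,C,D} | {F} | {A,G} | {E,H,I}.
State A belongs to the block {A,G}, which has 2 states.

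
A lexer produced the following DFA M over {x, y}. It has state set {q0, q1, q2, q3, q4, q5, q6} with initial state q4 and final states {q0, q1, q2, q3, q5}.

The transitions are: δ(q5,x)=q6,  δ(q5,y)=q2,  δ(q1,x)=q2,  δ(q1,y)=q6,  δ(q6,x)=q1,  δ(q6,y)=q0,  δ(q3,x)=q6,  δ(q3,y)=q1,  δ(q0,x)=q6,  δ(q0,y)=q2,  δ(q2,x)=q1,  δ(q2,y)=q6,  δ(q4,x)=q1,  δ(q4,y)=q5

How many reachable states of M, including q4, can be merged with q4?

2

Reachable states from the start: {q0,q1,q2,q4,q5,q6}. Unreachable: {q3} — drop them.
Initial partition by acceptance: {q0,q1,q2,q5} | {q4,q6}.
Refine {q0,q1,q2,q5} on symbol x: members go to different blocks, giving {q0,q5} and {q1,q2}.
Stable partition: {q0,q5} | {q4,q6} | {q1,q2} — 3 equivalence classes.
The equivalence class containing q4 is {q4,q6}, of size 2.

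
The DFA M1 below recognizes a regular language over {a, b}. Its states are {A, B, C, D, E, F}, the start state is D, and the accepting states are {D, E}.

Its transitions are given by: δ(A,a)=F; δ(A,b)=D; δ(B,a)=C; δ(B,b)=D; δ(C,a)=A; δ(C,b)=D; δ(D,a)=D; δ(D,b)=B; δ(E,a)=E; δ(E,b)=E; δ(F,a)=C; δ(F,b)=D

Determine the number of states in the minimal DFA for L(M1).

States {E} cannot be reached from the start state, so discard them.
P0 = {D} | {A,B,C,F}.
No further refinement is possible. Final partition (2 blocks): {D} | {A,B,C,F}.

2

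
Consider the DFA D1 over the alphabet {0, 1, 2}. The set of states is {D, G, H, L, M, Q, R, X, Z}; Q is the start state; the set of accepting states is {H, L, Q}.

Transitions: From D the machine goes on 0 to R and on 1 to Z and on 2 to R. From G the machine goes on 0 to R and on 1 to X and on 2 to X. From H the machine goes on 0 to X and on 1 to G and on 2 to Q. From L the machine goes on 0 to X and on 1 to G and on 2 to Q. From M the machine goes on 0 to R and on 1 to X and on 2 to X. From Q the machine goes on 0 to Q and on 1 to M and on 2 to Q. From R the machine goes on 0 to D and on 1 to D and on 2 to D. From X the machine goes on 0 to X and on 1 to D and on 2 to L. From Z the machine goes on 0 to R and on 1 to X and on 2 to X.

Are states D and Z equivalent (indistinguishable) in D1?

States {H} cannot be reached from the start state, so discard them.
Start with accepting vs non-accepting: {L,Q} | {D,G,M,R,X,Z}.
Split {L,Q} by δ(·,0) → {L} and {Q}.
Split {D,G,M,R,X,Z} by δ(·,2) → {D,G,M,R,Z} and {X}.
On input 1, block {D,G,M,R,Z} splits into {G,M,Z} and {D,R}.
Split {D,R} by δ(·,1) → {R} and {D}.
The partition is now stable with 6 blocks: {L} | {G,M,Z} | {Q} | {X} | {R} | {D}.
D and Z end up in different blocks, so they are distinguishable. For instance, the string '12' is accepted from only Z.

No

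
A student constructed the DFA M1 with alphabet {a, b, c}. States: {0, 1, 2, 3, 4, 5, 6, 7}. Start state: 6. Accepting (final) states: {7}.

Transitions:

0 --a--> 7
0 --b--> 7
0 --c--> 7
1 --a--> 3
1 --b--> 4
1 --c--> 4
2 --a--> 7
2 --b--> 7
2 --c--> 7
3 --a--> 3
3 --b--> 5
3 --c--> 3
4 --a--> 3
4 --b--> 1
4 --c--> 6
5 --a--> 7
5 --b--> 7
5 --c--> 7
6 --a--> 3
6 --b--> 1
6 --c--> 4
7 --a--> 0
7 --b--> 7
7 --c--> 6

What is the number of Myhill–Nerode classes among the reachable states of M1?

4

Reachable states from the start: {0,1,3,4,5,6,7}. Unreachable: {2} — drop them.
Initial partition by acceptance: {7} | {0,1,3,4,5,6}.
Refine {0,1,3,4,5,6} on symbol a: members go to different blocks, giving {1,3,4,6} and {0,5}.
Split {1,3,4,6} by δ(·,b) → {1,4,6} and {3}.
No further refinement is possible. Final partition (4 blocks): {7} | {1,4,6} | {0,5} | {3}.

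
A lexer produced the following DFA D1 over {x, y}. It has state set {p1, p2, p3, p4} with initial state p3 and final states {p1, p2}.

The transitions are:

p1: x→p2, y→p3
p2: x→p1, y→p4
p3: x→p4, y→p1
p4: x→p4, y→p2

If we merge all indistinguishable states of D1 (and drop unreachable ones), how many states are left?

P0 = {p1,p2} | {p3,p4}.
No further refinement is possible. Final partition (2 blocks): {p1,p2} | {p3,p4}.

2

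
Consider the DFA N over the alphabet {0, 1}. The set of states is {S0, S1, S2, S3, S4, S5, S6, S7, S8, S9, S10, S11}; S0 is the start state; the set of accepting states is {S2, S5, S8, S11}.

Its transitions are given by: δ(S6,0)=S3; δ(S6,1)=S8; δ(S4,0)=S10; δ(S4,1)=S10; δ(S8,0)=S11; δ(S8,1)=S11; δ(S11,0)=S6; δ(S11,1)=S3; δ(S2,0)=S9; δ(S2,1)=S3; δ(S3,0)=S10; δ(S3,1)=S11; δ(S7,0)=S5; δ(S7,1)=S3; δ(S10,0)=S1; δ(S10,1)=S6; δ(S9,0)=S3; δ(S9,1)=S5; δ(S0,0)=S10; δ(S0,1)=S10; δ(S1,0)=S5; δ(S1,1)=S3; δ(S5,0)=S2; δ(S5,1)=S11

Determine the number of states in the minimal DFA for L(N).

States {S4,S7} cannot be reached from the start state, so discard them.
P0 = {S2,S5,S8,S11} | {S0,S1,S3,S6,S9,S10}.
Split {S2,S5,S8,S11} by δ(·,0) → {S2,S11} and {S5,S8}.
Split {S0,S1,S3,S6,S9,S10} by δ(·,0) → {S0,S3,S6,S9,S10} and {S1}.
Refine {S0,S3,S6,S9,S10} on symbol 0: members go to different blocks, giving {S0,S3,S6,S9} and {S10}.
Split {S0,S3,S6,S9} by δ(·,0) → {S0,S3} and {S6,S9}.
Split {S0,S3} by δ(·,1) → {S0} and {S3}.
Stable partition: {S2,S11} | {S0} | {S5,S8} | {S1} | {S10} | {S6,S9} | {S3} — 7 equivalence classes.

7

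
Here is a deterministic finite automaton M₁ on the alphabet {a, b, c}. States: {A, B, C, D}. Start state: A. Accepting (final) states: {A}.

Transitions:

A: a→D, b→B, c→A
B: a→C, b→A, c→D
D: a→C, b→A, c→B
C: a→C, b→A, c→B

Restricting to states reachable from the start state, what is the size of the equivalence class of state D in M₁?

3

P0 = {A} | {B,C,D}.
Stable partition: {A} | {B,C,D} — 2 equivalence classes.
The equivalence class containing D is {B,C,D}, of size 3.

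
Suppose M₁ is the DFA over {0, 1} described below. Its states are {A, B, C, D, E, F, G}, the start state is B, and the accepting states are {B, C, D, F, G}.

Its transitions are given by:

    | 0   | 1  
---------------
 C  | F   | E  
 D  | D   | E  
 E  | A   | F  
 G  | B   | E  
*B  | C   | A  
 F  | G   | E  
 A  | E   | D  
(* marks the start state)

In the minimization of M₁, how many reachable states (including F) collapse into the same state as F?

5

Start with accepting vs non-accepting: {B,C,D,F,G} | {A,E}.
Stable partition: {B,C,D,F,G} | {A,E} — 2 equivalence classes.
The equivalence class containing F is {B,C,D,F,G}, of size 5.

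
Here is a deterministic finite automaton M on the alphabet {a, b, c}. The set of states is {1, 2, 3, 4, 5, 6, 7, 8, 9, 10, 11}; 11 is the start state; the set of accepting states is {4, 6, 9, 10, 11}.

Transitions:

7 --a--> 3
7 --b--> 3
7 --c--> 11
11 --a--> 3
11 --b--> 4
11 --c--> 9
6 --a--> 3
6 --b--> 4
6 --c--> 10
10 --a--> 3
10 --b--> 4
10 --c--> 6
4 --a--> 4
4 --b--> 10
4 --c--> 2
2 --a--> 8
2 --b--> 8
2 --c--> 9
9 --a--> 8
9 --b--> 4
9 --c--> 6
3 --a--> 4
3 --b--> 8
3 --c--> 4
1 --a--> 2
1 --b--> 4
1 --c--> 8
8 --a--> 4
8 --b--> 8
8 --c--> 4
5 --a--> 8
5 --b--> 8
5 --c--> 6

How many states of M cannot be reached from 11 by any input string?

3

Starting at 11 and following transitions, the reachable set is {2, 3, 4, 6, 8, 9, 10, 11}. That leaves 1, 5, 7 unreachable — 3 in total.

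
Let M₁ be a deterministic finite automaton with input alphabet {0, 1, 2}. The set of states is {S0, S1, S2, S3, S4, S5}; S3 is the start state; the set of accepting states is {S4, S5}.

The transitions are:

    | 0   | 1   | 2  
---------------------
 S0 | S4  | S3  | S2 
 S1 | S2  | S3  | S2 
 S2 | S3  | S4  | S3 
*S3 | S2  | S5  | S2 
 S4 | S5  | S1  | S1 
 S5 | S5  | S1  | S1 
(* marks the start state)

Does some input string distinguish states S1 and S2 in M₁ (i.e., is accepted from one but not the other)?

First remove the unreachable states {S0}; 5 states remain.
Start with accepting vs non-accepting: {S4,S5} | {S1,S2,S3}.
Refine {S1,S2,S3} on symbol 1: members go to different blocks, giving {S2,S3} and {S1}.
No further refinement is possible. Final partition (3 blocks): {S4,S5} | {S2,S3} | {S1}.
S1 and S2 end up in different blocks, so they are distinguishable. For instance, the string '1' is accepted from only S2.

Yes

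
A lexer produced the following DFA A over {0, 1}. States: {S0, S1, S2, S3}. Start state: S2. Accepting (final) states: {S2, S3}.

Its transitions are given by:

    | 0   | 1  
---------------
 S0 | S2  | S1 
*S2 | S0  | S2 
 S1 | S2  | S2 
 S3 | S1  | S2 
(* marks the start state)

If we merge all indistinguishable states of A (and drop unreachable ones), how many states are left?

First remove the unreachable states {S3}; 3 states remain.
Initial partition by acceptance: {S2} | {S0,S1}.
Split {S0,S1} by δ(·,1) → {S0} and {S1}.
Stable partition: {S2} | {S0} | {S1} — 3 equivalence classes.

3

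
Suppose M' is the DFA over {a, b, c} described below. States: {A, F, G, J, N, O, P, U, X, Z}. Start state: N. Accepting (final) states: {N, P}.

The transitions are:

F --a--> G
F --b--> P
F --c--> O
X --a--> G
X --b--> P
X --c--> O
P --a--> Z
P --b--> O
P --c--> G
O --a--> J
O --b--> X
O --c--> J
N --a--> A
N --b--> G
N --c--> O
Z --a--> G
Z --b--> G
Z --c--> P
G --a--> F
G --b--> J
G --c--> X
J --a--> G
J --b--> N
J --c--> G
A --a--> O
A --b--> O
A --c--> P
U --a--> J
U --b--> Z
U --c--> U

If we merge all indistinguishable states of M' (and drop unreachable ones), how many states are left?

States {U} cannot be reached from the start state, so discard them.
Initial partition by acceptance: {N,P} | {A,F,G,J,O,X,Z}.
On input b, block {A,F,G,J,O,X,Z} splits into {A,G,O,Z} and {F,J,X}.
Split {A,G,O,Z} by δ(·,a) → {A,Z} and {G,O}.
The partition is now stable with 4 blocks: {N,P} | {A,Z} | {F,J,X} | {G,O}.

4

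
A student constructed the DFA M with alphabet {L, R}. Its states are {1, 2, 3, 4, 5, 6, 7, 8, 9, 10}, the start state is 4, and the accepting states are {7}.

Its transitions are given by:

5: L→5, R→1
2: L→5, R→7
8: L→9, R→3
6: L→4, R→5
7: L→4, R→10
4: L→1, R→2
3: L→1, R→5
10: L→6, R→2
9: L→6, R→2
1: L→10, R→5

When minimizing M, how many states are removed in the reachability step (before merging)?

3

No path from 4 leads to 3, 8, 9; the other 7 states are all reachable.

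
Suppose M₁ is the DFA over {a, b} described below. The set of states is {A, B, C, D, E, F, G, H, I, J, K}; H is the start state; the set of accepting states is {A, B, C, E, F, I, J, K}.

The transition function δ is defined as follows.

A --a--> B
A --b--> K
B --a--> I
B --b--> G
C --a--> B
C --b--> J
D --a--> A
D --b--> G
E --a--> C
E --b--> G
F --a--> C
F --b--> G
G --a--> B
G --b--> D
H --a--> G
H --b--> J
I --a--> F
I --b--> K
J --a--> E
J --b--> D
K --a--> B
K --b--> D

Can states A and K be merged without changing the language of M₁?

No

Every state is reachable, so we keep all 11.
P0 = {A,B,C,E,F,I,J,K} | {D,G,H}.
Split {A,B,C,E,F,I,J,K} by δ(·,b) → {B,E,F,J,K} and {A,C,I}.
Refine {B,E,F,J,K} on symbol a: members go to different blocks, giving {B,E,F} and {J,K}.
On input a, block {D,G,H} splits into {D} and {G} and {H}.
The partition is now stable with 6 blocks: {B,E,F} | {D} | {A,C,I} | {J,K} | {G} | {H}.
A and K end up in different blocks, so they are distinguishable. For instance, the string 'b' is accepted from only A.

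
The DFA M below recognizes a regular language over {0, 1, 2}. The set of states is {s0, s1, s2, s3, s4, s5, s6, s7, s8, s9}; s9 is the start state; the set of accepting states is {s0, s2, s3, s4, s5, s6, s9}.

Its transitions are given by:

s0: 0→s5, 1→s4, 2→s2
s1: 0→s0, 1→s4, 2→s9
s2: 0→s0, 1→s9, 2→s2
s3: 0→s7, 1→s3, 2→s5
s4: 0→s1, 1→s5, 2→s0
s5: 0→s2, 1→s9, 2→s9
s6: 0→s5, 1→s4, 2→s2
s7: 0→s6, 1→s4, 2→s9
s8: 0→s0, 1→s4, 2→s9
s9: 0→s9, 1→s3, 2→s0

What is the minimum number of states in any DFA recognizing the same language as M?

Reachable states from the start: {s0,s1,s2,s3,s4,s5,s6,s7,s9}. Unreachable: {s8} — drop them.
Initial partition by acceptance: {s0,s2,s3,s4,s5,s6,s9} | {s1,s7}.
Split {s0,s2,s3,s4,s5,s6,s9} by δ(·,0) → {s0,s2,s5,s6,s9} and {s3,s4}.
Refine {s0,s2,s5,s6,s9} on symbol 1: members go to different blocks, giving {s0,s6,s9} and {s2,s5}.
Split {s0,s6,s9} by δ(·,0) → {s0,s6} and {s9}.
Refine {s3,s4} on symbol 1: members go to different blocks, giving {s3} and {s4}.
Split {s2,s5} by δ(·,0) → {s2} and {s5}.
No further refinement is possible. Final partition (7 blocks): {s0,s6} | {s1,s7} | {s3} | {s2} | {s9} | {s4} | {s5}.

7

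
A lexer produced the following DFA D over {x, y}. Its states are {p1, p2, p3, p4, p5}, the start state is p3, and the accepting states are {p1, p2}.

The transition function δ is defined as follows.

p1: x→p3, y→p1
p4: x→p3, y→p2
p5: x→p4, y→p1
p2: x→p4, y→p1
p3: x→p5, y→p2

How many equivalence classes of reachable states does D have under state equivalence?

2

Start with accepting vs non-accepting: {p1,p2} | {p3,p4,p5}.
The partition is now stable with 2 blocks: {p1,p2} | {p3,p4,p5}.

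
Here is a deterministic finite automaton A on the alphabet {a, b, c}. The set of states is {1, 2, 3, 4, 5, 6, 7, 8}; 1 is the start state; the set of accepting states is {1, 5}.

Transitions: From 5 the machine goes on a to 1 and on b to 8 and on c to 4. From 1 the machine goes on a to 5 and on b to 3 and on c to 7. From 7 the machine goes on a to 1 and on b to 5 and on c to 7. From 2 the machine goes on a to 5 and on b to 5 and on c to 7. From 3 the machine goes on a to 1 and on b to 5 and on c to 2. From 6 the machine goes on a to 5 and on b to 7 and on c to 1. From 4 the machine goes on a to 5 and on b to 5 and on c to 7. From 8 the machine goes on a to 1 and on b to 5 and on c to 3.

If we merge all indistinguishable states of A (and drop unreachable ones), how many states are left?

2

First remove the unreachable states {6}; 7 states remain.
Start with accepting vs non-accepting: {1,5} | {2,3,4,7,8}.
Stable partition: {1,5} | {2,3,4,7,8} — 2 equivalence classes.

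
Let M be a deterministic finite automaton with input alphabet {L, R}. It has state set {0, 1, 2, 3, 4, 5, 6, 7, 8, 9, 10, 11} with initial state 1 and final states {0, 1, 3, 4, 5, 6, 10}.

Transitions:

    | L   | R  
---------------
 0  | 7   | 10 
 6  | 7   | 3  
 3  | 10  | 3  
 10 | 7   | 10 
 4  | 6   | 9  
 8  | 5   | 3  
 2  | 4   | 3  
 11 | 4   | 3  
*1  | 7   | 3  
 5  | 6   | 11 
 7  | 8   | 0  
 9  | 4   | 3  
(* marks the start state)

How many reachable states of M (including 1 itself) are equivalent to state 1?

First remove the unreachable states {2}; 11 states remain.
Start with accepting vs non-accepting: {0,1,3,4,5,6,10} | {7,8,9,11}.
Refine {0,1,3,4,5,6,10} on symbol L: members go to different blocks, giving {0,1,6,10} and {3,4,5}.
Split {0,1,6,10} by δ(·,R) → {0,10} and {1,6}.
On input L, block {7,8,9,11} splits into {8,9,11} and {7}.
Refine {3,4,5} on symbol L: members go to different blocks, giving {4,5} and {3}.
The partition is now stable with 6 blocks: {0,10} | {8,9,11} | {4,5} | {1,6} | {7} | {3}.
State 1 belongs to the block {1,6}, which has 2 states.

2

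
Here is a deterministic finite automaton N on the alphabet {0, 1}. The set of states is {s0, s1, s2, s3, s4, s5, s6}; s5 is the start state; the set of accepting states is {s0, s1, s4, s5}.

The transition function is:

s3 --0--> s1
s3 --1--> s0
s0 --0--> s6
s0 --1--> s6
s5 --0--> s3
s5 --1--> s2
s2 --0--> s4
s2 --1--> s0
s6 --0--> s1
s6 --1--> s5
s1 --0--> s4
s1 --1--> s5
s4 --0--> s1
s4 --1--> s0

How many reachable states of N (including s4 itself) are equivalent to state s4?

P0 = {s0,s1,s4,s5} | {s2,s3,s6}.
On input 0, block {s0,s1,s4,s5} splits into {s0,s5} and {s1,s4}.
No further refinement is possible. Final partition (3 blocks): {s0,s5} | {s2,s3,s6} | {s1,s4}.
The equivalence class containing s4 is {s1,s4}, of size 2.

2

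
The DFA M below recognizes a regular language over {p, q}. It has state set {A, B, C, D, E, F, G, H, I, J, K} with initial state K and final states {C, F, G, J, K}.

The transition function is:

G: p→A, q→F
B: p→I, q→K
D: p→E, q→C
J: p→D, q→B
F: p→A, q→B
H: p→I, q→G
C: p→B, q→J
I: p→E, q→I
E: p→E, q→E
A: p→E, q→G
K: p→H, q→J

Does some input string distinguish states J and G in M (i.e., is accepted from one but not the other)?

Yes

Every state is reachable, so we keep all 11.
P0 = {C,F,G,J,K} | {A,B,D,E,H,I}.
Split {C,F,G,J,K} by δ(·,q) → {C,G,K} and {F,J}.
On input q, block {A,B,D,E,H,I} splits into {A,B,D,H} and {E,I}.
No further refinement is possible. Final partition (4 blocks): {C,G,K} | {A,B,D,H} | {F,J} | {E,I}.
J and G end up in different blocks, so they are distinguishable. For instance, the string 'q' is accepted from only G.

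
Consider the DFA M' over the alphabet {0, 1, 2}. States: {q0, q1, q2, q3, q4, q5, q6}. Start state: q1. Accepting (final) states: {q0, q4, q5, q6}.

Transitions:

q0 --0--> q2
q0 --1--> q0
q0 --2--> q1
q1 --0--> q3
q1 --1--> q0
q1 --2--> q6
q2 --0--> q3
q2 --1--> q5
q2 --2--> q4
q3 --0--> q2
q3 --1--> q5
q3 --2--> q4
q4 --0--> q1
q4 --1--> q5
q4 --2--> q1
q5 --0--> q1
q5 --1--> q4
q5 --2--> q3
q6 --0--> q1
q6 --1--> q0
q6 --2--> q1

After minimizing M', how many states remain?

Every state is reachable, so we keep all 7.
Start with accepting vs non-accepting: {q0,q4,q5,q6} | {q1,q2,q3}.
No further refinement is possible. Final partition (2 blocks): {q0,q4,q5,q6} | {q1,q2,q3}.

2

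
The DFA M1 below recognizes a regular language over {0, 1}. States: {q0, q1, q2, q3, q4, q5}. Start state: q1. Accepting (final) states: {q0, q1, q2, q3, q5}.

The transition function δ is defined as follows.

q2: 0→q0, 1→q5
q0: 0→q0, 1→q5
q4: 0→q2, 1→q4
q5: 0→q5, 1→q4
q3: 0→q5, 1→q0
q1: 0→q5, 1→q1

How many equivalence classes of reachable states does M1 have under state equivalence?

4

First remove the unreachable states {q3}; 5 states remain.
Start with accepting vs non-accepting: {q0,q1,q2,q5} | {q4}.
On input 1, block {q0,q1,q2,q5} splits into {q0,q1,q2} and {q5}.
On input 0, block {q0,q1,q2} splits into {q0,q2} and {q1}.
Stable partition: {q0,q2} | {q4} | {q5} | {q1} — 4 equivalence classes.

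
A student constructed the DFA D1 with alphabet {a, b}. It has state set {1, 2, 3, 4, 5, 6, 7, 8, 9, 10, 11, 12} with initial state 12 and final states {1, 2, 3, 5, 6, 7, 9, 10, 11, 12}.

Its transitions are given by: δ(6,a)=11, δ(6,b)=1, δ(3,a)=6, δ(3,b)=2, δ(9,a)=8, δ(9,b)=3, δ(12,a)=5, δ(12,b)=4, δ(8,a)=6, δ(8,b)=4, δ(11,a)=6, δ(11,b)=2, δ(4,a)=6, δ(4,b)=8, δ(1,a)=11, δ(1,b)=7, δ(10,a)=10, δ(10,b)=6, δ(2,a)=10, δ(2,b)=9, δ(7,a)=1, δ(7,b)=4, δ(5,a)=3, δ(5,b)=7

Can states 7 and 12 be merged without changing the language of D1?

Yes

All states are reachable from the start state.
Start with accepting vs non-accepting: {1,2,3,5,6,7,9,10,11,12} | {4,8}.
On input a, block {1,2,3,5,6,7,9,10,11,12} splits into {1,2,3,5,6,7,10,11,12} and {9}.
On input b, block {1,2,3,5,6,7,10,11,12} splits into {1,3,5,6,10,11} and {7,12} and {2}.
Refine {1,3,5,6,10,11} on symbol b: members go to different blocks, giving {1,5} and {3,11} and {6,10}.
Split {6,10} by δ(·,a) → {6} and {10}.
Stable partition: {1,5} | {4,8} | {9} | {7,12} | {2} | {3,11} | {6} | {10} — 8 equivalence classes.
7 and 12 lie in the same block of the stable partition, so they are equivalent — no string distinguishes them.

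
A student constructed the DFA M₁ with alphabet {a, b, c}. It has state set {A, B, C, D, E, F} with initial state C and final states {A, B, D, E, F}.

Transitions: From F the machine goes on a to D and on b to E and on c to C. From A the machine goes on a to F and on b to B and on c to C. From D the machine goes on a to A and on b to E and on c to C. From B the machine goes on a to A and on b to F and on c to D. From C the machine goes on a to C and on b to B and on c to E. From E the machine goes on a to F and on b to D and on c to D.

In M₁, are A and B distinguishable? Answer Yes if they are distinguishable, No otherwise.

Yes

P0 = {A,B,D,E,F} | {C}.
On input c, block {A,B,D,E,F} splits into {A,D,F} and {B,E}.
Stable partition: {A,D,F} | {C} | {B,E} — 3 equivalence classes.
A and B end up in different blocks, so they are distinguishable. For instance, the string 'c' is accepted from only B.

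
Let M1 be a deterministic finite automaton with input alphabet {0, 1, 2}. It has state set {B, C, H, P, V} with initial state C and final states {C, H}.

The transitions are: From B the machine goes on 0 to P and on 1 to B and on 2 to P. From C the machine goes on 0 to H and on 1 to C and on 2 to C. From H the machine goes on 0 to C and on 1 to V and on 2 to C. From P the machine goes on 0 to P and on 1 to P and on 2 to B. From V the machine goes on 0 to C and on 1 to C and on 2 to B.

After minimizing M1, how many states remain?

Start with accepting vs non-accepting: {C,H} | {B,P,V}.
Split {C,H} by δ(·,1) → {C} and {H}.
Split {B,P,V} by δ(·,0) → {B,P} and {V}.
Stable partition: {C} | {B,P} | {H} | {V} — 4 equivalence classes.

4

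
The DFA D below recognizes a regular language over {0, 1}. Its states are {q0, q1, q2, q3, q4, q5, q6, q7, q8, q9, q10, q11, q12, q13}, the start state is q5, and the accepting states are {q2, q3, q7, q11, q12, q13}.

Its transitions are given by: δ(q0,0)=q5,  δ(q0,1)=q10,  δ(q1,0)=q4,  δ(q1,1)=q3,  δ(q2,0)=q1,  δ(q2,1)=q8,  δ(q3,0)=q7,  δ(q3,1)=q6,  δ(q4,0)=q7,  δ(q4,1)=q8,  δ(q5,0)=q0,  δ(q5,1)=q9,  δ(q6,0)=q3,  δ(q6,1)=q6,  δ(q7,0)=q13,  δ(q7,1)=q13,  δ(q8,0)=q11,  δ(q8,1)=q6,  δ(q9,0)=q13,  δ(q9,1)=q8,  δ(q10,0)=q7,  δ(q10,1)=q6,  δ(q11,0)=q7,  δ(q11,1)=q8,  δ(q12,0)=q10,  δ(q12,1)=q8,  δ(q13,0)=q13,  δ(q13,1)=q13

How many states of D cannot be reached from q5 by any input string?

Starting at q5 and following transitions, the reachable set is {q0, q3, q5, q6, q7, q8, q9, q10, q11, q13}. That leaves q1, q2, q4, q12 unreachable — 4 in total.

4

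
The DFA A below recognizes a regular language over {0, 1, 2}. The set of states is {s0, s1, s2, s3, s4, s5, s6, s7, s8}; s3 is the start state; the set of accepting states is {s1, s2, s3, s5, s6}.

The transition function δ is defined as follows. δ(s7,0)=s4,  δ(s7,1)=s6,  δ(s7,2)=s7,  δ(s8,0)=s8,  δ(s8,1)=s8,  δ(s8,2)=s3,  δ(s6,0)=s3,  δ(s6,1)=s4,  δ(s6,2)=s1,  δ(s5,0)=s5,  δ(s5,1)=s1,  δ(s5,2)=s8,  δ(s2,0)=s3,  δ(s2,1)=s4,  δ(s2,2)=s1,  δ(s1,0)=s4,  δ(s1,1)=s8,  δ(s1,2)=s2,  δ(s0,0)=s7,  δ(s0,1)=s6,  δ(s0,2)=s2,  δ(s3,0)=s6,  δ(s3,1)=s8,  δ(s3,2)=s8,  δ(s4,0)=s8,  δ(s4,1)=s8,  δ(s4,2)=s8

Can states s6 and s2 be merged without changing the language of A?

Yes

Reachable states from the start: {s1,s2,s3,s4,s6,s8}. Unreachable: {s0,s5,s7} — drop them.
P0 = {s1,s2,s3,s6} | {s4,s8}.
On input 0, block {s1,s2,s3,s6} splits into {s2,s3,s6} and {s1}.
Refine {s2,s3,s6} on symbol 2: members go to different blocks, giving {s2,s6} and {s3}.
On input 2, block {s4,s8} splits into {s4} and {s8}.
Stable partition: {s2,s6} | {s4} | {s1} | {s3} | {s8} — 5 equivalence classes.
s6 and s2 lie in the same block of the stable partition, so they are equivalent — no string distinguishes them.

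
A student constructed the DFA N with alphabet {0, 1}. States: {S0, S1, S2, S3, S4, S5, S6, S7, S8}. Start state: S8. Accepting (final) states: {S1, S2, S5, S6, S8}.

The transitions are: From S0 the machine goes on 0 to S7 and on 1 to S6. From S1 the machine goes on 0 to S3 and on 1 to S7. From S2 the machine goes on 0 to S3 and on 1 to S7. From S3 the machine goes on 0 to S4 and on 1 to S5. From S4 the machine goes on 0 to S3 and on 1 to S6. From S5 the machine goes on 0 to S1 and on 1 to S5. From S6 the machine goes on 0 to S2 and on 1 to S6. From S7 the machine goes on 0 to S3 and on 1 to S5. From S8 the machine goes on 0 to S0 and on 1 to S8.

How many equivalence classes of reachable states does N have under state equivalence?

4

All states are reachable from the start state.
Start with accepting vs non-accepting: {S1,S2,S5,S6,S8} | {S0,S3,S4,S7}.
Refine {S1,S2,S5,S6,S8} on symbol 0: members go to different blocks, giving {S1,S2,S8} and {S5,S6}.
Refine {S1,S2,S8} on symbol 1: members go to different blocks, giving {S1,S2} and {S8}.
No further refinement is possible. Final partition (4 blocks): {S1,S2} | {S0,S3,S4,S7} | {S5,S6} | {S8}.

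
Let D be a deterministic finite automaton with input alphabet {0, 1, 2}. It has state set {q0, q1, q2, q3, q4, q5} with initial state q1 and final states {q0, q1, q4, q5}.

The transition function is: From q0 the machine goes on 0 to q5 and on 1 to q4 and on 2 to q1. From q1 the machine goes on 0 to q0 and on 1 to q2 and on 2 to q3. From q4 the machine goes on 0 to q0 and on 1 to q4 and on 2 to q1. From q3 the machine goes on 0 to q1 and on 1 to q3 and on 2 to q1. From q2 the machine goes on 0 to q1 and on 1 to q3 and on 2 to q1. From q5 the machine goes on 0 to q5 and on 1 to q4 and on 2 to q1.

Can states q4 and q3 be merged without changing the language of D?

Initial partition by acceptance: {q0,q1,q4,q5} | {q2,q3}.
Split {q0,q1,q4,q5} by δ(·,1) → {q0,q4,q5} and {q1}.
No further refinement is possible. Final partition (3 blocks): {q0,q4,q5} | {q2,q3} | {q1}.
q4 and q3 end up in different blocks, so they are distinguishable. For instance, the string 'ε' is accepted from only q4.

No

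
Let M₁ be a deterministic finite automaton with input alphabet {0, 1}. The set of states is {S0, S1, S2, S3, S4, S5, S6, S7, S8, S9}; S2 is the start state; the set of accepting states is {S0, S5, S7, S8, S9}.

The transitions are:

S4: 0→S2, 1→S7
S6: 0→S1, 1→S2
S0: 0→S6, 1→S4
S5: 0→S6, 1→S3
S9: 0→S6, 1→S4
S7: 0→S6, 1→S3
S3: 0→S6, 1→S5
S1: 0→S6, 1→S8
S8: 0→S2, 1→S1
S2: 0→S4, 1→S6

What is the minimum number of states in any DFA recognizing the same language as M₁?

3

First remove the unreachable states {S0,S9}; 8 states remain.
P0 = {S5,S7,S8} | {S1,S2,S3,S4,S6}.
Split {S1,S2,S3,S4,S6} by δ(·,1) → {S1,S3,S4} and {S2,S6}.
Stable partition: {S5,S7,S8} | {S1,S3,S4} | {S2,S6} — 3 equivalence classes.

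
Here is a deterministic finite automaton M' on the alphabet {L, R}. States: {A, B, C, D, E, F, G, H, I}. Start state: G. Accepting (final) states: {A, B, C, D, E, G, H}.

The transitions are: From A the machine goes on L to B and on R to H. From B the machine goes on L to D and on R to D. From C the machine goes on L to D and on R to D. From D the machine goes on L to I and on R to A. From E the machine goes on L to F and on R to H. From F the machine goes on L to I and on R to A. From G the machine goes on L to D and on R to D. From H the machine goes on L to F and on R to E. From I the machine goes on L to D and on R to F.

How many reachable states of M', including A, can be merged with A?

Reachable states from the start: {A,B,D,E,F,G,H,I}. Unreachable: {C} — drop them.
Start with accepting vs non-accepting: {A,B,D,E,G,H} | {F,I}.
On input L, block {A,B,D,E,G,H} splits into {A,B,G} and {D,E,H}.
Split {A,B,G} by δ(·,L) → {B,G} and {A}.
On input L, block {F,I} splits into {F} and {I}.
Split {D,E,H} by δ(·,L) → {E,H} and {D}.
Stable partition: {B,G} | {F} | {E,H} | {A} | {I} | {D} — 6 equivalence classes.
The equivalence class containing A is {A}, of size 1.

1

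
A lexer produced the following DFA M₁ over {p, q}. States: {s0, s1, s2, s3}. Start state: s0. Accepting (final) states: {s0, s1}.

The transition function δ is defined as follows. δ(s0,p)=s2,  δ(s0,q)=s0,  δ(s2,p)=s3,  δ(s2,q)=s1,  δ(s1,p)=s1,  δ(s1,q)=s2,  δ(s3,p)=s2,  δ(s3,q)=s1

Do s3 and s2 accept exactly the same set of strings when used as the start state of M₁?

Every state is reachable, so we keep all 4.
Initial partition by acceptance: {s0,s1} | {s2,s3}.
Split {s0,s1} by δ(·,p) → {s0} and {s1}.
Stable partition: {s0} | {s2,s3} | {s1} — 3 equivalence classes.
s3 and s2 lie in the same block of the stable partition, so they are equivalent — no string distinguishes them.

Yes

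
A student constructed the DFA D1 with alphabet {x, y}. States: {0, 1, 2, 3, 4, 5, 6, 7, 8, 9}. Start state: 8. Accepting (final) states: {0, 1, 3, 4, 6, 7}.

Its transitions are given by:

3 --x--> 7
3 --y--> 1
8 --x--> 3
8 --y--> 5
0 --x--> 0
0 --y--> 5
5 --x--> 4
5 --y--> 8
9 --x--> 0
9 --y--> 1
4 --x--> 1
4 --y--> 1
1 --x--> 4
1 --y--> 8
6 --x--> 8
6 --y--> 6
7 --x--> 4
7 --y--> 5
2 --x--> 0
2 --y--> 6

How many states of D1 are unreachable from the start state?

BFS from 8 reaches {1, 3, 4, 5, 7, 8}; the 4 state(s) 0, 2, 6, 9 are never visited.

4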